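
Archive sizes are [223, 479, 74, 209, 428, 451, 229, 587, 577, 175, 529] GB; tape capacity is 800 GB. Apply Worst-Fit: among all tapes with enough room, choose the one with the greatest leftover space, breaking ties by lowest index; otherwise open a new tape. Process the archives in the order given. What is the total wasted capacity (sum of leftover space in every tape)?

Put 223 GB in tape 1; 577 GB remain.
Put 479 GB in tape 1; 98 GB remain.
Put 74 GB in tape 1; 24 GB remain.
Put 209 GB in tape 2; 591 GB remain.
Put 428 GB in tape 2; 163 GB remain.
Put 451 GB in tape 3; 349 GB remain.
Put 229 GB in tape 3; 120 GB remain.
Put 587 GB in tape 4; 213 GB remain.
Put 577 GB in tape 5; 223 GB remain.
Put 175 GB in tape 5; 48 GB remain.
Put 529 GB in tape 6; 271 GB remain.
6 tapes × 800 GB = 4800 GB; used 3961 GB; unused 839 GB.

839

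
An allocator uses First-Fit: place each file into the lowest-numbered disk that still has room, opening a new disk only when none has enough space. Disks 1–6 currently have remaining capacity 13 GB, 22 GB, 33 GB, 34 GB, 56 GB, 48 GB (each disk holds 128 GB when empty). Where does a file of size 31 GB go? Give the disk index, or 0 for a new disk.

Disks with room: disk 3 (33 GB), disk 4 (34 GB), disk 5 (56 GB), disk 6 (48 GB).
The first with room is disk 3.

3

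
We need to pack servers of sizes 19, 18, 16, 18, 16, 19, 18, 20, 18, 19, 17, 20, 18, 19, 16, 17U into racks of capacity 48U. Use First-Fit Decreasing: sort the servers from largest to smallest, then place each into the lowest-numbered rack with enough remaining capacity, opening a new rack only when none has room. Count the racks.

Sorted descending: 20, 20, 19, 19, 19, 19, 18, 18, 18, 18, 18, 17, 17, 16, 16, 16.
Put 20U in rack 1; 28U remain.
Put 20U in rack 1; 8U remain.
Put 19U in rack 2; 29U remain.
Put 19U in rack 2; 10U remain.
Put 19U in rack 3; 29U remain.
Put 19U in rack 3; 10U remain.
Put 18U in rack 4; 30U remain.
Put 18U in rack 4; 12U remain.
Put 18U in rack 5; 30U remain.
Put 18U in rack 5; 12U remain.
Put 18U in rack 6; 30U remain.
Put 17U in rack 6; 13U remain.
Put 17U in rack 7; 31U remain.
Put 16U in rack 7; 15U remain.
Put 16U in rack 8; 32U remain.
Put 16U in rack 8; 16U remain.
Final racks: [20,20] [19,19] [19,19] [18,18] [18,18] [18,17] [17,16] [16,16].

8 racks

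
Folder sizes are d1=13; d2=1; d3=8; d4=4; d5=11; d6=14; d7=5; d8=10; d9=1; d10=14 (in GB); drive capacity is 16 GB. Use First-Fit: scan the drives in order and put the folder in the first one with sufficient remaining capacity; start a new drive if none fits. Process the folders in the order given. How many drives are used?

6 drives

Put d1 (13 GB) in drive 1; 3 GB remain.
Put d2 (1 GB) in drive 1; 2 GB remain.
Put d3 (8 GB) in drive 2; 8 GB remain.
Put d4 (4 GB) in drive 2; 4 GB remain.
Put d5 (11 GB) in drive 3; 5 GB remain.
Put d6 (14 GB) in drive 4; 2 GB remain.
Put d7 (5 GB) in drive 3; 0 GB remain.
Put d8 (10 GB) in drive 5; 6 GB remain.
Put d9 (1 GB) in drive 1; 1 GB remain.
Put d10 (14 GB) in drive 6; 2 GB remain.
Final drives: [13,1,1] [8,4] [11,5] [14] [10] [14].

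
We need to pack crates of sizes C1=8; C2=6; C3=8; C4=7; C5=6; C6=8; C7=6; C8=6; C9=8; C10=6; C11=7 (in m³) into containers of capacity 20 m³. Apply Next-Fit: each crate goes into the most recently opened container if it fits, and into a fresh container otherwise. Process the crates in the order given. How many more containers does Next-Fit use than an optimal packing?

Next-Fit: [8,6] [8,7] [6,8,6] [6,8,6] [7] → 5 containers.
Total size 76 m³; any packing needs at least ⌈76/20⌉ = 4 containers.
An optimal packing achieves that bound: [8,8] [8,6,6] [8,6,6] [7,7,6] → 4 containers.
Excess: 5 − 4 = 1.

1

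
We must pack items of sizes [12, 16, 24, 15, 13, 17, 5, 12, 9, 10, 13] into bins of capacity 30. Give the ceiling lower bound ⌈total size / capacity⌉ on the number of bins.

Total size = 12 + 16 + 24 + 15 + 13 + 17 + 5 + 12 + 9 + 10 + 13 = 146.
⌈146 / 30⌉ = 5.

5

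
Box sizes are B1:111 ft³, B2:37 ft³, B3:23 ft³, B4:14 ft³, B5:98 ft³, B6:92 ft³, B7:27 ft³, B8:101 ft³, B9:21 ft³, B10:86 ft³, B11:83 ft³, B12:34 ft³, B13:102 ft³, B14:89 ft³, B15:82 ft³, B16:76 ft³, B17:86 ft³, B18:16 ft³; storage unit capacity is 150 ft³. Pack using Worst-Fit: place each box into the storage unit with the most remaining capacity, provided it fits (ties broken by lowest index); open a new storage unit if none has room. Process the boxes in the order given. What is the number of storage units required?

11

B1 (111 ft³) → storage unit 1 (remaining 39 ft³)
B2 (37 ft³) → storage unit 1 (remaining 2 ft³)
B3 (23 ft³) → storage unit 2 (remaining 127 ft³)
B4 (14 ft³) → storage unit 2 (remaining 113 ft³)
B5 (98 ft³) → storage unit 2 (remaining 15 ft³)
B6 (92 ft³) → storage unit 3 (remaining 58 ft³)
B7 (27 ft³) → storage unit 3 (remaining 31 ft³)
B8 (101 ft³) → storage unit 4 (remaining 49 ft³)
B9 (21 ft³) → storage unit 4 (remaining 28 ft³)
B10 (86 ft³) → storage unit 5 (remaining 64 ft³)
B11 (83 ft³) → storage unit 6 (remaining 67 ft³)
B12 (34 ft³) → storage unit 6 (remaining 33 ft³)
B13 (102 ft³) → storage unit 7 (remaining 48 ft³)
B14 (89 ft³) → storage unit 8 (remaining 61 ft³)
B15 (82 ft³) → storage unit 9 (remaining 68 ft³)
B16 (76 ft³) → storage unit 10 (remaining 74 ft³)
B17 (86 ft³) → storage unit 11 (remaining 64 ft³)
B18 (16 ft³) → storage unit 10 (remaining 58 ft³)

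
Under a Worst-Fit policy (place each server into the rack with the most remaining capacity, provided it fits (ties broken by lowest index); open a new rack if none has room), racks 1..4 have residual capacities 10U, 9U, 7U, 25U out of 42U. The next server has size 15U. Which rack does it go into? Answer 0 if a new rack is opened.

Racks with room: rack 4 (25U).
Most room is rack 4 with 25U free.

4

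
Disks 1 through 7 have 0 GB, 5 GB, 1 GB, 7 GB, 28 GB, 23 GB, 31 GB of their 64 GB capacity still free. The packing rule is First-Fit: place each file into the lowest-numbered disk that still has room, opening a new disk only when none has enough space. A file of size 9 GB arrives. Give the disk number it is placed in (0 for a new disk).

5

Disks with room: disk 5 (28 GB), disk 6 (23 GB), disk 7 (31 GB).
The first with room is disk 5.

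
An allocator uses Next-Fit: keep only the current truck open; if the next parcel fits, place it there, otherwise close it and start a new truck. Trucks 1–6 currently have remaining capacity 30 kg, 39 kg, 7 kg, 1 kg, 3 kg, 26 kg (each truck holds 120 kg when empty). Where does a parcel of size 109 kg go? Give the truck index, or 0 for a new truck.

Next-Fit only looks at truck 6, which has 26 kg free.
109 kg does not fit, so a new truck is opened.

0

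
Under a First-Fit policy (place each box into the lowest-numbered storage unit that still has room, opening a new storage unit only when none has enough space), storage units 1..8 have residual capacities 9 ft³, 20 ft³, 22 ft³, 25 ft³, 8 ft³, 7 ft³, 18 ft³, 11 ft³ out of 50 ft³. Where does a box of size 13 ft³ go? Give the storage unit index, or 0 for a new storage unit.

Storage units with room: storage unit 2 (20 ft³), storage unit 3 (22 ft³), storage unit 4 (25 ft³), storage unit 7 (18 ft³).
The first with room is storage unit 2.

2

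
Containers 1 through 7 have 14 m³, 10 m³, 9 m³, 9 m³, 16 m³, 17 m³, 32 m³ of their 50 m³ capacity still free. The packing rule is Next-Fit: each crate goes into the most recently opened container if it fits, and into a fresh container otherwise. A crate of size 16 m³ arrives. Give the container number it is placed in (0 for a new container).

Next-Fit only looks at container 7, which has 32 m³ free.
16 m³ fits there.

7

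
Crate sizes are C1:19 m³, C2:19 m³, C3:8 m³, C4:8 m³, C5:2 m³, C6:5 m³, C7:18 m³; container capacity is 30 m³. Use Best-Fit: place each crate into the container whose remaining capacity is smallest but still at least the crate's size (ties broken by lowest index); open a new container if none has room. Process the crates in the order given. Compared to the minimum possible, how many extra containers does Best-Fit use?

Best-Fit: [19,8,2] [19,8] [5,18] → 3 containers.
Total size 79 m³; any packing needs at least ⌈79/30⌉ = 3 containers.
So 3 is already optimal.

0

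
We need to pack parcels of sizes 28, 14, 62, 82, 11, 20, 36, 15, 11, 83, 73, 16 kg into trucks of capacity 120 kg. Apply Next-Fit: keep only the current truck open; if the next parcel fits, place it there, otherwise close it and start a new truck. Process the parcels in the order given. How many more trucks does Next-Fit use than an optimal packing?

Next-Fit: [28,14,62] [82,11,20] [36,15,11] [83] [73,16] → 5 trucks.
Total size 451 kg; any packing needs at least ⌈451/120⌉ = 4 trucks.
An optimal packing achieves that bound: [83,36] [82,28] [73,20,16,11] [62,15,14,11] → 4 trucks.
Excess: 5 − 4 = 1.

1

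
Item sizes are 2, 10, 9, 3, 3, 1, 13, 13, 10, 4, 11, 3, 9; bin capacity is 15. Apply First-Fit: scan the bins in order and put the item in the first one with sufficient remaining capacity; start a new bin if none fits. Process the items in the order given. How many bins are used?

7

Put 2 in bin 1; 13 remain.
Put 10 in bin 1; 3 remain.
Put 9 in bin 2; 6 remain.
Put 3 in bin 1; 0 remain.
Put 3 in bin 2; 3 remain.
Put 1 in bin 2; 2 remain.
Put 13 in bin 3; 2 remain.
Put 13 in bin 4; 2 remain.
Put 10 in bin 5; 5 remain.
Put 4 in bin 5; 1 remain.
Put 11 in bin 6; 4 remain.
Put 3 in bin 6; 1 remain.
Put 9 in bin 7; 6 remain.
Final bins: [2,10,3] [9,3,1] [13] [13] [10,4] [11,3] [9].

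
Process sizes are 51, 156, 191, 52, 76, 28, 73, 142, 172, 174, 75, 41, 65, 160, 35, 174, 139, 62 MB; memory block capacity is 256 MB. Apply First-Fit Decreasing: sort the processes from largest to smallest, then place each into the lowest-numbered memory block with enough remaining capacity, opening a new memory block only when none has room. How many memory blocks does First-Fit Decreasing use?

Sorted descending: 191, 174, 174, 172, 160, 156, 142, 139, 76, 75, 73, 65, 62, 52, 51, 41, 35, 28.
Put 191 MB in memory block 1; 65 MB remain.
Put 174 MB in memory block 2; 82 MB remain.
Put 174 MB in memory block 3; 82 MB remain.
Put 172 MB in memory block 4; 84 MB remain.
Put 160 MB in memory block 5; 96 MB remain.
Put 156 MB in memory block 6; 100 MB remain.
Put 142 MB in memory block 7; 114 MB remain.
Put 139 MB in memory block 8; 117 MB remain.
Put 76 MB in memory block 2; 6 MB remain.
Put 75 MB in memory block 3; 7 MB remain.
Put 73 MB in memory block 4; 11 MB remain.
Put 65 MB in memory block 1; 0 MB remain.
Put 62 MB in memory block 5; 34 MB remain.
Put 52 MB in memory block 6; 48 MB remain.
Put 51 MB in memory block 7; 63 MB remain.
Put 41 MB in memory block 6; 7 MB remain.
Put 35 MB in memory block 7; 28 MB remain.
Put 28 MB in memory block 5; 6 MB remain.
Final memory blocks: [191,65] [174,76] [174,75] [172,73] [160,62,28] [156,52,41] [142,51,35] [139].

8 memory blocks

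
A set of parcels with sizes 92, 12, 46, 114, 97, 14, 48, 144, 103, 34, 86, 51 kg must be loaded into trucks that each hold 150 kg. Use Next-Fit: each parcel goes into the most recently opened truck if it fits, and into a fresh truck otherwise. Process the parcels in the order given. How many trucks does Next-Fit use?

7

Put 92 kg in truck 1; 58 kg remain.
Put 12 kg in truck 1; 46 kg remain.
Put 46 kg in truck 1; 0 kg remain.
Put 114 kg in truck 2; 36 kg remain.
Put 97 kg in truck 3; 53 kg remain.
Put 14 kg in truck 3; 39 kg remain.
Put 48 kg in truck 4; 102 kg remain.
Put 144 kg in truck 5; 6 kg remain.
Put 103 kg in truck 6; 47 kg remain.
Put 34 kg in truck 6; 13 kg remain.
Put 86 kg in truck 7; 64 kg remain.
Put 51 kg in truck 7; 13 kg remain.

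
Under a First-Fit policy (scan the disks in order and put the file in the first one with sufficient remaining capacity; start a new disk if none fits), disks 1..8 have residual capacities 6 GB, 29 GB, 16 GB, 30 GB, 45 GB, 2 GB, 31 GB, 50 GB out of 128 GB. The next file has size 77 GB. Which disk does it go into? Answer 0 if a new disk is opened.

No disk has ≥ 77 GB free, so a new disk is opened.

0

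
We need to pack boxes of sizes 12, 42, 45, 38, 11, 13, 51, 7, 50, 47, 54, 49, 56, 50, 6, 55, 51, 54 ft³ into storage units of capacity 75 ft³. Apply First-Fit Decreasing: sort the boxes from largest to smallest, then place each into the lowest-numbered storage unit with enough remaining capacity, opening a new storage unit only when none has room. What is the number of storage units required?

13 storage units

Sorted descending: 56, 55, 54, 54, 51, 51, 50, 50, 49, 47, 45, 42, 38, 13, 12, 11, 7, 6.
storage unit 1: place 56 ft³, 19 ft³ left
storage unit 2: place 55 ft³, 20 ft³ left
storage unit 3: place 54 ft³, 21 ft³ left
storage unit 4: place 54 ft³, 21 ft³ left
storage unit 5: place 51 ft³, 24 ft³ left
storage unit 6: place 51 ft³, 24 ft³ left
storage unit 7: place 50 ft³, 25 ft³ left
storage unit 8: place 50 ft³, 25 ft³ left
storage unit 9: place 49 ft³, 26 ft³ left
storage unit 10: place 47 ft³, 28 ft³ left
storage unit 11: place 45 ft³, 30 ft³ left
storage unit 12: place 42 ft³, 33 ft³ left
storage unit 13: place 38 ft³, 37 ft³ left
storage unit 1: place 13 ft³, 6 ft³ left
storage unit 2: place 12 ft³, 8 ft³ left
storage unit 3: place 11 ft³, 10 ft³ left
storage unit 2: place 7 ft³, 1 ft³ left
storage unit 1: place 6 ft³, 0 ft³ left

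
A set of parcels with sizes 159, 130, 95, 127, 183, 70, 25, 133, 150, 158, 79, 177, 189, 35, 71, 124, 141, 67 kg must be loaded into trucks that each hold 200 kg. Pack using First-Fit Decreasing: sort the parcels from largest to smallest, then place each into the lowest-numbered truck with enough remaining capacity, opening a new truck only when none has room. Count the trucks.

12 trucks

Sorted descending: 189, 183, 177, 159, 158, 150, 141, 133, 130, 127, 124, 95, 79, 71, 70, 67, 35, 25.
189 kg → truck 1 (remaining 11 kg)
183 kg → truck 2 (remaining 17 kg)
177 kg → truck 3 (remaining 23 kg)
159 kg → truck 4 (remaining 41 kg)
158 kg → truck 5 (remaining 42 kg)
150 kg → truck 6 (remaining 50 kg)
141 kg → truck 7 (remaining 59 kg)
133 kg → truck 8 (remaining 67 kg)
130 kg → truck 9 (remaining 70 kg)
127 kg → truck 10 (remaining 73 kg)
124 kg → truck 11 (remaining 76 kg)
95 kg → truck 12 (remaining 105 kg)
79 kg → truck 12 (remaining 26 kg)
71 kg → truck 10 (remaining 2 kg)
70 kg → truck 9 (remaining 0 kg)
67 kg → truck 8 (remaining 0 kg)
35 kg → truck 4 (remaining 6 kg)
25 kg → truck 5 (remaining 17 kg)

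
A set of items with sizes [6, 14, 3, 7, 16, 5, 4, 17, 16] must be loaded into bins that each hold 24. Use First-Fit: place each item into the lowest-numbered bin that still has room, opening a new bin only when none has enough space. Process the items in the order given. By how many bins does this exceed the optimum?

First-Fit: [6,14,3] [7,16] [5,4] [17] [16] → 5 bins.
Total size 88; any packing needs at least ⌈88/24⌉ = 4 bins.
An optimal packing achieves that bound: [17,7] [16,6] [16,5,3] [14,4] → 4 bins.
Excess: 5 − 4 = 1.

1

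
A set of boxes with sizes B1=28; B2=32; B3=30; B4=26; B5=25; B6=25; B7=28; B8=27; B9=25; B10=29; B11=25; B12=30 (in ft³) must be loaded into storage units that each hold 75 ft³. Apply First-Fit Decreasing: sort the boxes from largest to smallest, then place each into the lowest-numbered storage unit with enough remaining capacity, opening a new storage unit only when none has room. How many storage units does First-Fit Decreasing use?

Sorted descending: 32, 30, 30, 29, 28, 28, 27, 26, 25, 25, 25, 25.
storage unit 1: place 32 ft³, 43 ft³ left
storage unit 1: place 30 ft³, 13 ft³ left
storage unit 2: place 30 ft³, 45 ft³ left
storage unit 2: place 29 ft³, 16 ft³ left
storage unit 3: place 28 ft³, 47 ft³ left
storage unit 3: place 28 ft³, 19 ft³ left
storage unit 4: place 27 ft³, 48 ft³ left
storage unit 4: place 26 ft³, 22 ft³ left
storage unit 5: place 25 ft³, 50 ft³ left
storage unit 5: place 25 ft³, 25 ft³ left
storage unit 5: place 25 ft³, 0 ft³ left
storage unit 6: place 25 ft³, 50 ft³ left

6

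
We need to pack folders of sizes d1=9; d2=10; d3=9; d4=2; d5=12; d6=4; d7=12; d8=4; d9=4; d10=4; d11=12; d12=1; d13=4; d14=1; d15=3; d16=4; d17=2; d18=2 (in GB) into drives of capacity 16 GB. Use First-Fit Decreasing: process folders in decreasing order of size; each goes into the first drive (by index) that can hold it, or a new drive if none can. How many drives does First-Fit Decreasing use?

Sorted descending: 12, 12, 12, 10, 9, 9, 4, 4, 4, 4, 4, 4, 3, 2, 2, 2, 1, 1.
12 GB → drive 1 (remaining 4 GB)
12 GB → drive 2 (remaining 4 GB)
12 GB → drive 3 (remaining 4 GB)
10 GB → drive 4 (remaining 6 GB)
9 GB → drive 5 (remaining 7 GB)
9 GB → drive 6 (remaining 7 GB)
4 GB → drive 1 (remaining 0 GB)
4 GB → drive 2 (remaining 0 GB)
4 GB → drive 3 (remaining 0 GB)
4 GB → drive 4 (remaining 2 GB)
4 GB → drive 5 (remaining 3 GB)
4 GB → drive 6 (remaining 3 GB)
3 GB → drive 5 (remaining 0 GB)
2 GB → drive 4 (remaining 0 GB)
2 GB → drive 6 (remaining 1 GB)
2 GB → drive 7 (remaining 14 GB)
1 GB → drive 6 (remaining 0 GB)
1 GB → drive 7 (remaining 13 GB)

7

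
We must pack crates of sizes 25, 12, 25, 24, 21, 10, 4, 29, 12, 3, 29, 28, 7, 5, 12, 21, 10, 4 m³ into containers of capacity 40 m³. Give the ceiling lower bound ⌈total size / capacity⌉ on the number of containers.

8 containers

Total size = 25 + 12 + 25 + 24 + 21 + 10 + 4 + 29 + 12 + 3 + 29 + 28 + 7 + 5 + 12 + 21 + 10 + 4 = 281 m³.
⌈281 / 40⌉ = 8.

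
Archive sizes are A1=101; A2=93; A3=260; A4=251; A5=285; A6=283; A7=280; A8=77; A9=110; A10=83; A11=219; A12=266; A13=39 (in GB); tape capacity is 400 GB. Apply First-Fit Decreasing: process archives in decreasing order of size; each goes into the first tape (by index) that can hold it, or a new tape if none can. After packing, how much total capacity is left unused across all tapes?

Sorted descending: 285, 283, 280, 266, 260, 251, 219, 110, 101, 93, 83, 77, 39.
Put 285 GB in tape 1; 115 GB remain.
Put 283 GB in tape 2; 117 GB remain.
Put 280 GB in tape 3; 120 GB remain.
Put 266 GB in tape 4; 134 GB remain.
Put 260 GB in tape 5; 140 GB remain.
Put 251 GB in tape 6; 149 GB remain.
Put 219 GB in tape 7; 181 GB remain.
Put 110 GB in tape 1; 5 GB remain.
Put 101 GB in tape 2; 16 GB remain.
Put 93 GB in tape 3; 27 GB remain.
Put 83 GB in tape 4; 51 GB remain.
Put 77 GB in tape 5; 63 GB remain.
Put 39 GB in tape 4; 12 GB remain.
7 tapes × 400 GB = 2800 GB; used 2347 GB; unused 453 GB.

453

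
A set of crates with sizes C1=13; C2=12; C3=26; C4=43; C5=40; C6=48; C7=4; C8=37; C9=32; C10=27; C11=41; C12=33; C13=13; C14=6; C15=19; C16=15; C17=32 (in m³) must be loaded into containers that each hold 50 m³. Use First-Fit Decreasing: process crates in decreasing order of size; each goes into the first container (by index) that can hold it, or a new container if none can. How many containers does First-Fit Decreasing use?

10

Sorted descending: 48, 43, 41, 40, 37, 33, 32, 32, 27, 26, 19, 15, 13, 13, 12, 6, 4.
48 m³ → container 1 (remaining 2 m³)
43 m³ → container 2 (remaining 7 m³)
41 m³ → container 3 (remaining 9 m³)
40 m³ → container 4 (remaining 10 m³)
37 m³ → container 5 (remaining 13 m³)
33 m³ → container 6 (remaining 17 m³)
32 m³ → container 7 (remaining 18 m³)
32 m³ → container 8 (remaining 18 m³)
27 m³ → container 9 (remaining 23 m³)
26 m³ → container 10 (remaining 24 m³)
19 m³ → container 9 (remaining 4 m³)
15 m³ → container 6 (remaining 2 m³)
13 m³ → container 5 (remaining 0 m³)
13 m³ → container 7 (remaining 5 m³)
12 m³ → container 8 (remaining 6 m³)
6 m³ → container 2 (remaining 1 m³)
4 m³ → container 3 (remaining 5 m³)
Final containers: [48] [43,6] [41,4] [40] [37,13] [33,15] [32,13] [32,12] [27,19] [26].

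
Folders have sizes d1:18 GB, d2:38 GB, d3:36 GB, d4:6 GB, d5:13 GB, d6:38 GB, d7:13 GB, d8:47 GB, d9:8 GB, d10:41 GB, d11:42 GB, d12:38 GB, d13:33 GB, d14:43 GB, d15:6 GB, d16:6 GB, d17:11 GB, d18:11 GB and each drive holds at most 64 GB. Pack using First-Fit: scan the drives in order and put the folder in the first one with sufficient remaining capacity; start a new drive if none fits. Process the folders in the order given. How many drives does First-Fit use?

9

d1 (18 GB) → drive 1 (remaining 46 GB)
d2 (38 GB) → drive 1 (remaining 8 GB)
d3 (36 GB) → drive 2 (remaining 28 GB)
d4 (6 GB) → drive 1 (remaining 2 GB)
d5 (13 GB) → drive 2 (remaining 15 GB)
d6 (38 GB) → drive 3 (remaining 26 GB)
d7 (13 GB) → drive 2 (remaining 2 GB)
d8 (47 GB) → drive 4 (remaining 17 GB)
d9 (8 GB) → drive 3 (remaining 18 GB)
d10 (41 GB) → drive 5 (remaining 23 GB)
d11 (42 GB) → drive 6 (remaining 22 GB)
d12 (38 GB) → drive 7 (remaining 26 GB)
d13 (33 GB) → drive 8 (remaining 31 GB)
d14 (43 GB) → drive 9 (remaining 21 GB)
d15 (6 GB) → drive 3 (remaining 12 GB)
d16 (6 GB) → drive 3 (remaining 6 GB)
d17 (11 GB) → drive 4 (remaining 6 GB)
d18 (11 GB) → drive 5 (remaining 12 GB)
Final drives: [18,38,6] [36,13,13] [38,8,6,6] [47,11] [41,11] [42] [38] [33] [43].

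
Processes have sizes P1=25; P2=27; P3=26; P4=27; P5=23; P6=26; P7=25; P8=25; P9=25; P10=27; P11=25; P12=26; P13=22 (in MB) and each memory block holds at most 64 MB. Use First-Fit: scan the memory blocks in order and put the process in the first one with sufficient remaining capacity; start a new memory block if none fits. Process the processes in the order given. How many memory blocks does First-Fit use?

P1 (25 MB) → memory block 1 (remaining 39 MB)
P2 (27 MB) → memory block 1 (remaining 12 MB)
P3 (26 MB) → memory block 2 (remaining 38 MB)
P4 (27 MB) → memory block 2 (remaining 11 MB)
P5 (23 MB) → memory block 3 (remaining 41 MB)
P6 (26 MB) → memory block 3 (remaining 15 MB)
P7 (25 MB) → memory block 4 (remaining 39 MB)
P8 (25 MB) → memory block 4 (remaining 14 MB)
P9 (25 MB) → memory block 5 (remaining 39 MB)
P10 (27 MB) → memory block 5 (remaining 12 MB)
P11 (25 MB) → memory block 6 (remaining 39 MB)
P12 (26 MB) → memory block 6 (remaining 13 MB)
P13 (22 MB) → memory block 7 (remaining 42 MB)
Final memory blocks: [25,27] [26,27] [23,26] [25,25] [25,27] [25,26] [22].

7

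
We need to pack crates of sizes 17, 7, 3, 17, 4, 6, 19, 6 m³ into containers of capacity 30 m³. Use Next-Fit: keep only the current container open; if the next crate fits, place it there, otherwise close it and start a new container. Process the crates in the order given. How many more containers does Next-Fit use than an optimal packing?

0

Next-Fit: [17,7,3] [17,4,6] [19,6] → 3 containers.
Total size 79 m³; any packing needs at least ⌈79/30⌉ = 3 containers.
So 3 is already optimal.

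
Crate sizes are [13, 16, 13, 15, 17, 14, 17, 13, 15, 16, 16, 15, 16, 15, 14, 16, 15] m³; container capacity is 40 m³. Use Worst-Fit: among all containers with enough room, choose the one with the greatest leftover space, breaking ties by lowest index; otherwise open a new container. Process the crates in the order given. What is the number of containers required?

13 m³ → container 1 (remaining 27 m³)
16 m³ → container 1 (remaining 11 m³)
13 m³ → container 2 (remaining 27 m³)
15 m³ → container 2 (remaining 12 m³)
17 m³ → container 3 (remaining 23 m³)
14 m³ → container 3 (remaining 9 m³)
17 m³ → container 4 (remaining 23 m³)
13 m³ → container 4 (remaining 10 m³)
15 m³ → container 5 (remaining 25 m³)
16 m³ → container 5 (remaining 9 m³)
16 m³ → container 6 (remaining 24 m³)
15 m³ → container 6 (remaining 9 m³)
16 m³ → container 7 (remaining 24 m³)
15 m³ → container 7 (remaining 9 m³)
14 m³ → container 8 (remaining 26 m³)
16 m³ → container 8 (remaining 10 m³)
15 m³ → container 9 (remaining 25 m³)
Final containers: [13,16] [13,15] [17,14] [17,13] [15,16] [16,15] [16,15] [14,16] [15].

9 containers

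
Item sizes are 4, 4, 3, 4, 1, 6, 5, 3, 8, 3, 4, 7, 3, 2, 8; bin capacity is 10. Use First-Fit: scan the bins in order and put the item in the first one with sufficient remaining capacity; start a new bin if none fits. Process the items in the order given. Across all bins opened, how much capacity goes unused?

Put 4 in bin 1; 6 remain.
Put 4 in bin 1; 2 remain.
Put 3 in bin 2; 7 remain.
Put 4 in bin 2; 3 remain.
Put 1 in bin 1; 1 remain.
Put 6 in bin 3; 4 remain.
Put 5 in bin 4; 5 remain.
Put 3 in bin 2; 0 remain.
Put 8 in bin 5; 2 remain.
Put 3 in bin 3; 1 remain.
Put 4 in bin 4; 1 remain.
Put 7 in bin 6; 3 remain.
Put 3 in bin 6; 0 remain.
Put 2 in bin 5; 0 remain.
Put 8 in bin 7; 2 remain.
7 bins × 10 = 70; used 65; unused 5.

5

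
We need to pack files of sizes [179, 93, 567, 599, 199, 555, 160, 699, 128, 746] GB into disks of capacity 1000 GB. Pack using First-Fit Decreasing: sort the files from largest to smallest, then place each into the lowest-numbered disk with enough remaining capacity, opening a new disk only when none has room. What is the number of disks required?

Sorted descending: 746, 699, 599, 567, 555, 199, 179, 160, 128, 93.
Put 746 GB in disk 1; 254 GB remain.
Put 699 GB in disk 2; 301 GB remain.
Put 599 GB in disk 3; 401 GB remain.
Put 567 GB in disk 4; 433 GB remain.
Put 555 GB in disk 5; 445 GB remain.
Put 199 GB in disk 1; 55 GB remain.
Put 179 GB in disk 2; 122 GB remain.
Put 160 GB in disk 3; 241 GB remain.
Put 128 GB in disk 3; 113 GB remain.
Put 93 GB in disk 2; 29 GB remain.

5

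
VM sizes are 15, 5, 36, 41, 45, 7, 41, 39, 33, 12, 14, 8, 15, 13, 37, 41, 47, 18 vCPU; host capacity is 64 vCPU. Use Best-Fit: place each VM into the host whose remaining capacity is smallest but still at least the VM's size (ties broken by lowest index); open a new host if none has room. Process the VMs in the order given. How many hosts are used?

Put 15 vCPU in host 1; 49 vCPU remain.
Put 5 vCPU in host 1; 44 vCPU remain.
Put 36 vCPU in host 1; 8 vCPU remain.
Put 41 vCPU in host 2; 23 vCPU remain.
Put 45 vCPU in host 3; 19 vCPU remain.
Put 7 vCPU in host 1; 1 vCPU remain.
Put 41 vCPU in host 4; 23 vCPU remain.
Put 39 vCPU in host 5; 25 vCPU remain.
Put 33 vCPU in host 6; 31 vCPU remain.
Put 12 vCPU in host 3; 7 vCPU remain.
Put 14 vCPU in host 2; 9 vCPU remain.
Put 8 vCPU in host 2; 1 vCPU remain.
Put 15 vCPU in host 4; 8 vCPU remain.
Put 13 vCPU in host 5; 12 vCPU remain.
Put 37 vCPU in host 7; 27 vCPU remain.
Put 41 vCPU in host 8; 23 vCPU remain.
Put 47 vCPU in host 9; 17 vCPU remain.
Put 18 vCPU in host 8; 5 vCPU remain.
Final hosts: [15,5,36,7] [41,14,8] [45,12] [41,15] [39,13] [33] [37] [41,18] [47].

9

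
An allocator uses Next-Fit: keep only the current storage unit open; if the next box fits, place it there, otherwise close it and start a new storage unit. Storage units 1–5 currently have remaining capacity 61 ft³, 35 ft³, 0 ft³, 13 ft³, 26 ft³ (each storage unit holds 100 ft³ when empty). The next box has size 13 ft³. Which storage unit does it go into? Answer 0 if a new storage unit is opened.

Next-Fit only looks at storage unit 5, which has 26 ft³ free.
13 ft³ fits there.

5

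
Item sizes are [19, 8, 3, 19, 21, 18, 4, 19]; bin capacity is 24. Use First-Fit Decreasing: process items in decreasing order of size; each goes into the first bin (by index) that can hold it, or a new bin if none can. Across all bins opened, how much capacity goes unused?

33

Sorted descending: 21, 19, 19, 19, 18, 8, 4, 3.
Put 21 in bin 1; 3 remain.
Put 19 in bin 2; 5 remain.
Put 19 in bin 3; 5 remain.
Put 19 in bin 4; 5 remain.
Put 18 in bin 5; 6 remain.
Put 8 in bin 6; 16 remain.
Put 4 in bin 2; 1 remain.
Put 3 in bin 1; 0 remain.
6 bins × 24 = 144; used 111; unused 33.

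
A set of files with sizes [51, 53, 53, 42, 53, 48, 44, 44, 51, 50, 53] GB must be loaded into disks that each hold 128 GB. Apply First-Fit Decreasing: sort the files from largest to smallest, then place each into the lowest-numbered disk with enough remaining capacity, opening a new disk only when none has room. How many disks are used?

Sorted descending: 53, 53, 53, 53, 51, 51, 50, 48, 44, 44, 42.
disk 1: place 53 GB, 75 GB left
disk 1: place 53 GB, 22 GB left
disk 2: place 53 GB, 75 GB left
disk 2: place 53 GB, 22 GB left
disk 3: place 51 GB, 77 GB left
disk 3: place 51 GB, 26 GB left
disk 4: place 50 GB, 78 GB left
disk 4: place 48 GB, 30 GB left
disk 5: place 44 GB, 84 GB left
disk 5: place 44 GB, 40 GB left
disk 6: place 42 GB, 86 GB left
Final disks: [53,53] [53,53] [51,51] [50,48] [44,44] [42].

6 disks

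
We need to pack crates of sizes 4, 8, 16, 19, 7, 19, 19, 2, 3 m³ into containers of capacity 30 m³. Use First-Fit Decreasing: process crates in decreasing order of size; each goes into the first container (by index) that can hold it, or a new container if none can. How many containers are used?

Sorted descending: 19, 19, 19, 16, 8, 7, 4, 3, 2.
container 1: place 19 m³, 11 m³ left
container 2: place 19 m³, 11 m³ left
container 3: place 19 m³, 11 m³ left
container 4: place 16 m³, 14 m³ left
container 1: place 8 m³, 3 m³ left
container 2: place 7 m³, 4 m³ left
container 2: place 4 m³, 0 m³ left
container 1: place 3 m³, 0 m³ left
container 3: place 2 m³, 9 m³ left
Final containers: [19,8,3] [19,7,4] [19,2] [16].

4 containers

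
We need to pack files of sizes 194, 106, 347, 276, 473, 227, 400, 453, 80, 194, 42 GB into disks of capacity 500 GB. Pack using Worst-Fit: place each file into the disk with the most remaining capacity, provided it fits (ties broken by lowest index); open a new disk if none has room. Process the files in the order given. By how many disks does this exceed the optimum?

1

Worst-Fit: [194,106,42] [347] [276,194] [473] [227,80] [400] [453] → 7 disks.
Total size 2792 GB; any packing needs at least ⌈2792/500⌉ = 6 disks.
An optimal packing achieves that bound: [473] [453,42] [400,80] [347,106] [276,194] [227,194] → 6 disks.
Excess: 7 − 6 = 1.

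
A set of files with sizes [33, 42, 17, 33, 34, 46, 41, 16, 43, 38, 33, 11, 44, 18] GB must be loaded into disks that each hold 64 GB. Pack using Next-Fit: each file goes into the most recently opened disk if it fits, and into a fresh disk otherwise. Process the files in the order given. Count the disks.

disk 1: place 33 GB, 31 GB left
disk 2: place 42 GB, 22 GB left
disk 2: place 17 GB, 5 GB left
disk 3: place 33 GB, 31 GB left
disk 4: place 34 GB, 30 GB left
disk 5: place 46 GB, 18 GB left
disk 6: place 41 GB, 23 GB left
disk 6: place 16 GB, 7 GB left
disk 7: place 43 GB, 21 GB left
disk 8: place 38 GB, 26 GB left
disk 9: place 33 GB, 31 GB left
disk 9: place 11 GB, 20 GB left
disk 10: place 44 GB, 20 GB left
disk 10: place 18 GB, 2 GB left
Final disks: [33] [42,17] [33] [34] [46] [41,16] [43] [38] [33,11] [44,18].

10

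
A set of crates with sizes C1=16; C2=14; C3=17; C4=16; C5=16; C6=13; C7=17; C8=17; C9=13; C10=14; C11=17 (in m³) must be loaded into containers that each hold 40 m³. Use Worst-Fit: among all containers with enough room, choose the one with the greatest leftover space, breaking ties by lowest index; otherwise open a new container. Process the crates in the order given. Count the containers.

C1 (16 m³) → container 1 (remaining 24 m³)
C2 (14 m³) → container 1 (remaining 10 m³)
C3 (17 m³) → container 2 (remaining 23 m³)
C4 (16 m³) → container 2 (remaining 7 m³)
C5 (16 m³) → container 3 (remaining 24 m³)
C6 (13 m³) → container 3 (remaining 11 m³)
C7 (17 m³) → container 4 (remaining 23 m³)
C8 (17 m³) → container 4 (remaining 6 m³)
C9 (13 m³) → container 5 (remaining 27 m³)
C10 (14 m³) → container 5 (remaining 13 m³)
C11 (17 m³) → container 6 (remaining 23 m³)

6 containers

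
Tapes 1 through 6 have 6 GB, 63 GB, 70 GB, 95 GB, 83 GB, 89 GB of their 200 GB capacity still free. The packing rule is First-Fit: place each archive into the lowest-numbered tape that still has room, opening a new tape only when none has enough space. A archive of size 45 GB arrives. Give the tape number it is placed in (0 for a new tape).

Tapes with room: tape 2 (63 GB), tape 3 (70 GB), tape 4 (95 GB), tape 5 (83 GB), tape 6 (89 GB).
The first with room is tape 2.

2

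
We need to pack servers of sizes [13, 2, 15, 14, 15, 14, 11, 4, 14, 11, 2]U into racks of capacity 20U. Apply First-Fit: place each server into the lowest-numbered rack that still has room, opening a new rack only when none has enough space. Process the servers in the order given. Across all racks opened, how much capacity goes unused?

45

rack 1: place 13U, 7U left
rack 1: place 2U, 5U left
rack 2: place 15U, 5U left
rack 3: place 14U, 6U left
rack 4: place 15U, 5U left
rack 5: place 14U, 6U left
rack 6: place 11U, 9U left
rack 1: place 4U, 1U left
rack 7: place 14U, 6U left
rack 8: place 11U, 9U left
rack 2: place 2U, 3U left
8 racks × 20U = 160U; used 115U; unused 45U.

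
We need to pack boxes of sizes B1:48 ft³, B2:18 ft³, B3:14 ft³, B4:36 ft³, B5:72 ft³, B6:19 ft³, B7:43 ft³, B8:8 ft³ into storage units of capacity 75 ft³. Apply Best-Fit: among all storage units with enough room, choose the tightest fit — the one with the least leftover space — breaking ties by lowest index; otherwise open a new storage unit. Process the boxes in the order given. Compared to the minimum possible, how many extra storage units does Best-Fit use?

Best-Fit: [48,18,8] [14,36,19] [72] [43] → 4 storage units.
Total size 258 ft³; any packing needs at least ⌈258/75⌉ = 4 storage units.
So 4 is already optimal.

0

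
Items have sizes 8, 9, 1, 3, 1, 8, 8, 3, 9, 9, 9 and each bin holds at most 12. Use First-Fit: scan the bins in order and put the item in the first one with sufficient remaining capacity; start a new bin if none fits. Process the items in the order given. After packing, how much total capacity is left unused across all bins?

16

8 → bin 1 (remaining 4)
9 → bin 2 (remaining 3)
1 → bin 1 (remaining 3)
3 → bin 1 (remaining 0)
1 → bin 2 (remaining 2)
8 → bin 3 (remaining 4)
8 → bin 4 (remaining 4)
3 → bin 3 (remaining 1)
9 → bin 5 (remaining 3)
9 → bin 6 (remaining 3)
9 → bin 7 (remaining 3)
7 bins × 12 = 84; used 68; unused 16.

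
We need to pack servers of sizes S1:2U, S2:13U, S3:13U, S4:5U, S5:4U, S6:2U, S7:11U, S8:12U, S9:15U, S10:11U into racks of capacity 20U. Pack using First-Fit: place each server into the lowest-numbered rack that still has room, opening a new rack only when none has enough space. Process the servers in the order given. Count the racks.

Put S1 (2U) in rack 1; 18U remain.
Put S2 (13U) in rack 1; 5U remain.
Put S3 (13U) in rack 2; 7U remain.
Put S4 (5U) in rack 1; 0U remain.
Put S5 (4U) in rack 2; 3U remain.
Put S6 (2U) in rack 2; 1U remain.
Put S7 (11U) in rack 3; 9U remain.
Put S8 (12U) in rack 4; 8U remain.
Put S9 (15U) in rack 5; 5U remain.
Put S10 (11U) in rack 6; 9U remain.

6 racks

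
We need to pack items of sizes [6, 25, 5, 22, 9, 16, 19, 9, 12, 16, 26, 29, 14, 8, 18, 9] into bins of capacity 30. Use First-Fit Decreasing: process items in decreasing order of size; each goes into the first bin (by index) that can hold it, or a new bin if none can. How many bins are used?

Sorted descending: 29, 26, 25, 22, 19, 18, 16, 16, 14, 12, 9, 9, 9, 8, 6, 5.
Put 29 in bin 1; 1 remain.
Put 26 in bin 2; 4 remain.
Put 25 in bin 3; 5 remain.
Put 22 in bin 4; 8 remain.
Put 19 in bin 5; 11 remain.
Put 18 in bin 6; 12 remain.
Put 16 in bin 7; 14 remain.
Put 16 in bin 8; 14 remain.
Put 14 in bin 7; 0 remain.
Put 12 in bin 6; 0 remain.
Put 9 in bin 5; 2 remain.
Put 9 in bin 8; 5 remain.
Put 9 in bin 9; 21 remain.
Put 8 in bin 4; 0 remain.
Put 6 in bin 9; 15 remain.
Put 5 in bin 3; 0 remain.
Final bins: [29] [26] [25,5] [22,8] [19,9] [18,12] [16,14] [16,9] [9,6].

9 bins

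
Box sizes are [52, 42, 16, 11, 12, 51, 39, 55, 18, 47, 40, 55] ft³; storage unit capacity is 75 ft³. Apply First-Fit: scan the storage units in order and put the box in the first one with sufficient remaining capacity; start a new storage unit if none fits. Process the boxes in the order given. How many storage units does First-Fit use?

52 ft³ → storage unit 1 (remaining 23 ft³)
42 ft³ → storage unit 2 (remaining 33 ft³)
16 ft³ → storage unit 1 (remaining 7 ft³)
11 ft³ → storage unit 2 (remaining 22 ft³)
12 ft³ → storage unit 2 (remaining 10 ft³)
51 ft³ → storage unit 3 (remaining 24 ft³)
39 ft³ → storage unit 4 (remaining 36 ft³)
55 ft³ → storage unit 5 (remaining 20 ft³)
18 ft³ → storage unit 3 (remaining 6 ft³)
47 ft³ → storage unit 6 (remaining 28 ft³)
40 ft³ → storage unit 7 (remaining 35 ft³)
55 ft³ → storage unit 8 (remaining 20 ft³)

8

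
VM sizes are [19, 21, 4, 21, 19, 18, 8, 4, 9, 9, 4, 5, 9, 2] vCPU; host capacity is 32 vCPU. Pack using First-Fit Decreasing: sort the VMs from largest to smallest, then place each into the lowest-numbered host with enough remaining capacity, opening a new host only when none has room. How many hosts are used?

Sorted descending: 21, 21, 19, 19, 18, 9, 9, 9, 8, 5, 4, 4, 4, 2.
Put 21 vCPU in host 1; 11 vCPU remain.
Put 21 vCPU in host 2; 11 vCPU remain.
Put 19 vCPU in host 3; 13 vCPU remain.
Put 19 vCPU in host 4; 13 vCPU remain.
Put 18 vCPU in host 5; 14 vCPU remain.
Put 9 vCPU in host 1; 2 vCPU remain.
Put 9 vCPU in host 2; 2 vCPU remain.
Put 9 vCPU in host 3; 4 vCPU remain.
Put 8 vCPU in host 4; 5 vCPU remain.
Put 5 vCPU in host 4; 0 vCPU remain.
Put 4 vCPU in host 3; 0 vCPU remain.
Put 4 vCPU in host 5; 10 vCPU remain.
Put 4 vCPU in host 5; 6 vCPU remain.
Put 2 vCPU in host 1; 0 vCPU remain.
Final hosts: [21,9,2] [21,9] [19,9,4] [19,8,5] [18,4,4].

5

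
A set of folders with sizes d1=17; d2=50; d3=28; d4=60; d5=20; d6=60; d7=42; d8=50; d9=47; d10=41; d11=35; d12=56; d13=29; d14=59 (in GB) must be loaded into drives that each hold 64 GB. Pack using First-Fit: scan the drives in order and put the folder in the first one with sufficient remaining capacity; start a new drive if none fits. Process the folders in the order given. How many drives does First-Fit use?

drive 1: place d1 (17 GB), 47 GB left
drive 2: place d2 (50 GB), 14 GB left
drive 1: place d3 (28 GB), 19 GB left
drive 3: place d4 (60 GB), 4 GB left
drive 4: place d5 (20 GB), 44 GB left
drive 5: place d6 (60 GB), 4 GB left
drive 4: place d7 (42 GB), 2 GB left
drive 6: place d8 (50 GB), 14 GB left
drive 7: place d9 (47 GB), 17 GB left
drive 8: place d10 (41 GB), 23 GB left
drive 9: place d11 (35 GB), 29 GB left
drive 10: place d12 (56 GB), 8 GB left
drive 9: place d13 (29 GB), 0 GB left
drive 11: place d14 (59 GB), 5 GB left
Final drives: [17,28] [50] [60] [20,42] [60] [50] [47] [41] [35,29] [56] [59].

11 drives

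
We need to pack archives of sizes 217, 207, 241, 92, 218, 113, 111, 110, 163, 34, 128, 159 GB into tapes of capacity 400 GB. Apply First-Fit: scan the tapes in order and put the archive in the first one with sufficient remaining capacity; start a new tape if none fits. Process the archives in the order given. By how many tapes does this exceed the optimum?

First-Fit: [217,92,34] [207,113] [241,111] [218,110] [163,128] [159] → 6 tapes.
Total size 1793 GB; any packing needs at least ⌈1793/400⌉ = 5 tapes.
An optimal packing achieves that bound: [241,159] [218,163] [217,128,34] [207,113] [111,110,92] → 5 tapes.
Excess: 6 − 5 = 1.

1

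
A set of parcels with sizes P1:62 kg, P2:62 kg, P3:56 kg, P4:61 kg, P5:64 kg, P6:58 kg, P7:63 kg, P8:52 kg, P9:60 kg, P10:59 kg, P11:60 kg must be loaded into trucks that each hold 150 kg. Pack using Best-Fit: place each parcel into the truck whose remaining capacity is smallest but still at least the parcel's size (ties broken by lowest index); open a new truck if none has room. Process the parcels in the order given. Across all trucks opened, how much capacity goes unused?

243

P1 (62 kg) → truck 1 (remaining 88 kg)
P2 (62 kg) → truck 1 (remaining 26 kg)
P3 (56 kg) → truck 2 (remaining 94 kg)
P4 (61 kg) → truck 2 (remaining 33 kg)
P5 (64 kg) → truck 3 (remaining 86 kg)
P6 (58 kg) → truck 3 (remaining 28 kg)
P7 (63 kg) → truck 4 (remaining 87 kg)
P8 (52 kg) → truck 4 (remaining 35 kg)
P9 (60 kg) → truck 5 (remaining 90 kg)
P10 (59 kg) → truck 5 (remaining 31 kg)
P11 (60 kg) → truck 6 (remaining 90 kg)
6 trucks × 150 kg = 900 kg; used 657 kg; unused 243 kg.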